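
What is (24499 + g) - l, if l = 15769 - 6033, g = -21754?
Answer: -6991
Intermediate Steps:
l = 9736
(24499 + g) - l = (24499 - 21754) - 1*9736 = 2745 - 9736 = -6991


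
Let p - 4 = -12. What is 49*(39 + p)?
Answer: 1519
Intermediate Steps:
p = -8 (p = 4 - 12 = -8)
49*(39 + p) = 49*(39 - 8) = 49*31 = 1519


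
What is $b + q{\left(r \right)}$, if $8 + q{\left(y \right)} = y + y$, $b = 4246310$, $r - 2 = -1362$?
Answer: $4243582$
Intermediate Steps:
$r = -1360$ ($r = 2 - 1362 = -1360$)
$q{\left(y \right)} = -8 + 2 y$ ($q{\left(y \right)} = -8 + \left(y + y\right) = -8 + 2 y$)
$b + q{\left(r \right)} = 4246310 + \left(-8 + 2 \left(-1360\right)\right) = 4246310 - 2728 = 4243582$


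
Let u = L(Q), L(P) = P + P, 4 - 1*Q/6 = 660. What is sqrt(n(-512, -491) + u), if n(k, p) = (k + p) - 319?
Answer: I*sqrt(9194) ≈ 95.885*I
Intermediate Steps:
Q = -3936 (Q = 24 - 6*660 = 24 - 3960 = -3936)
n(k, p) = -319 + k + p
L(P) = 2*P
u = -7872 (u = 2*(-3936) = -7872)
sqrt(n(-512, -491) + u) = sqrt((-319 - 512 - 491) - 7872) = sqrt(-1322 - 7872) = sqrt(-9194) = I*sqrt(9194)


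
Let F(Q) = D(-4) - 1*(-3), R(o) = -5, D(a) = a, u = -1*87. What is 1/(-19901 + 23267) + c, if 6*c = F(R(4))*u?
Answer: 24404/1683 ≈ 14.500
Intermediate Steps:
u = -87
F(Q) = -1 (F(Q) = -4 - 1*(-3) = -4 + 3 = -1)
c = 29/2 (c = (-1*(-87))/6 = (⅙)*87 = 29/2 ≈ 14.500)
1/(-19901 + 23267) + c = 1/(-19901 + 23267) + 29/2 = 1/3366 + 29/2 = 24404/1683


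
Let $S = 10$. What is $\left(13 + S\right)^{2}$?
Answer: $529$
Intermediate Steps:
$\left(13 + S\right)^{2} = \left(13 + 10\right)^{2} = 23^{2} = 529$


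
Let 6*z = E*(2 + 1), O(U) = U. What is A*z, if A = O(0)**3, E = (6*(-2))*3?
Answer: 0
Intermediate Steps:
E = -36 (E = -12*3 = -36)
z = -18 (z = (-36*(2 + 1))/6 = (-36*3)/6 = (1/6)*(-108) = -18)
A = 0 (A = 0**3 = 0)
A*z = 0*(-18) = 0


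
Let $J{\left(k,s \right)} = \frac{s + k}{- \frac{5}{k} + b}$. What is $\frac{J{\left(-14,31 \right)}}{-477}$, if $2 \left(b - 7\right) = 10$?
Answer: $- \frac{238}{82521} \approx -0.0028841$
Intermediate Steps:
$b = 12$ ($b = 7 + \frac{1}{2} \cdot 10 = 7 + 5 = 12$)
$J{\left(k,s \right)} = \frac{k + s}{12 - \frac{5}{k}}$ ($J{\left(k,s \right)} = \frac{s + k}{- \frac{5}{k} + 12} = \frac{k + s}{12 - \frac{5}{k}}$)
$\frac{J{\left(-14,31 \right)}}{-477} = \frac{\left(-14\right) \frac{1}{-5 + 12 \left(-14\right)} \left(-14 + 31\right)}{-477} = \left(-14\right) \frac{1}{-5 - 168} \cdot 17 \left(- \frac{1}{477}\right) = \left(-14\right) \frac{1}{-173} \cdot 17 \left(- \frac{1}{477}\right) = \left(-14\right) \left(- \frac{1}{173}\right) 17 \left(- \frac{1}{477}\right) = \frac{238}{173} \left(- \frac{1}{477}\right) = - \frac{238}{82521}$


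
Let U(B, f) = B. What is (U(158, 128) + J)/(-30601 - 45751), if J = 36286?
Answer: -9111/19088 ≈ -0.47732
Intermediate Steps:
(U(158, 128) + J)/(-30601 - 45751) = (158 + 36286)/(-30601 - 45751) = 36444/(-76352) = 36444*(-1/76352) = -9111/19088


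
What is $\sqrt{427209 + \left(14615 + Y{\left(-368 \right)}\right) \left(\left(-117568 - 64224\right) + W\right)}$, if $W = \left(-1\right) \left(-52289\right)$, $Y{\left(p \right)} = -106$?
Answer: $i \sqrt{1878531818} \approx 43342.0 i$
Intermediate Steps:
$W = 52289$
$\sqrt{427209 + \left(14615 + Y{\left(-368 \right)}\right) \left(\left(-117568 - 64224\right) + W\right)} = \sqrt{427209 + \left(14615 - 106\right) \left(\left(-117568 - 64224\right) + 52289\right)} = \sqrt{427209 + 14509 \left(\left(-117568 - 64224\right) + 52289\right)} = \sqrt{427209 + 14509 \left(-181792 + 52289\right)} = \sqrt{427209 + 14509 \left(-129503\right)} = \sqrt{427209 - 1878959027} = \sqrt{-1878531818} = i \sqrt{1878531818}$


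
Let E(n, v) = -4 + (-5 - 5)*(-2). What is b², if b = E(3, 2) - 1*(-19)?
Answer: 1225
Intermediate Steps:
E(n, v) = 16 (E(n, v) = -4 - 10*(-2) = -4 + 20 = 16)
b = 35 (b = 16 - 1*(-19) = 16 + 19 = 35)
b² = 35² = 1225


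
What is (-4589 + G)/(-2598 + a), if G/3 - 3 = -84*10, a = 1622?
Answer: 1775/244 ≈ 7.2746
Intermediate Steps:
G = -2511 (G = 9 + 3*(-84*10) = 9 + 3*(-840) = 9 - 2520 = -2511)
(-4589 + G)/(-2598 + a) = (-4589 - 2511)/(-2598 + 1622) = -7100/(-976) = -7100*(-1/976) = 1775/244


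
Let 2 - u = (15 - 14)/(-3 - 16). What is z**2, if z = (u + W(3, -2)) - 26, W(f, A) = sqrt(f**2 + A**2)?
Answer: 211718/361 - 910*sqrt(13)/19 ≈ 413.79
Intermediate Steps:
W(f, A) = sqrt(A**2 + f**2)
u = 39/19 (u = 2 - (15 - 14)/(-3 - 16) = 2 - 1/(-19) = 2 - (-1)/19 = 2 - 1*(-1/19) = 2 + 1/19 = 39/19 ≈ 2.0526)
z = -455/19 + sqrt(13) (z = (39/19 + sqrt((-2)**2 + 3**2)) - 26 = (39/19 + sqrt(4 + 9)) - 26 = (39/19 + sqrt(13)) - 26 = -455/19 + sqrt(13) ≈ -20.342)
z**2 = (-455/19 + sqrt(13))**2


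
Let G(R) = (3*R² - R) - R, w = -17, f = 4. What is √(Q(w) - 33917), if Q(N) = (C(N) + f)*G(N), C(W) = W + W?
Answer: I*√60947 ≈ 246.87*I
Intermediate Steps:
C(W) = 2*W
G(R) = -2*R + 3*R² (G(R) = (-R + 3*R²) - R = -2*R + 3*R²)
Q(N) = N*(-2 + 3*N)*(4 + 2*N) (Q(N) = (2*N + 4)*(N*(-2 + 3*N)) = (4 + 2*N)*(N*(-2 + 3*N)) = N*(-2 + 3*N)*(4 + 2*N))
√(Q(w) - 33917) = √(2*(-17)*(-2 + 3*(-17))*(2 - 17) - 33917) = √(2*(-17)*(-2 - 51)*(-15) - 33917) = √(2*(-17)*(-53)*(-15) - 33917) = √(-27030 - 33917) = √(-60947) = I*√60947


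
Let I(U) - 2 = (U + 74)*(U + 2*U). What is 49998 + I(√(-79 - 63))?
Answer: 49574 + 222*I*√142 ≈ 49574.0 + 2645.4*I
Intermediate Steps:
I(U) = 2 + 3*U*(74 + U) (I(U) = 2 + (U + 74)*(U + 2*U) = 2 + (74 + U)*(3*U) = 2 + 3*U*(74 + U))
49998 + I(√(-79 - 63)) = 49998 + (2 + 3*(√(-79 - 63))² + 222*√(-79 - 63)) = 49998 + (2 + 3*(√(-142))² + 222*√(-142)) = 49998 + (2 + 3*(I*√142)² + 222*(I*√142)) = 49998 + (2 + 3*(-142) + 222*I*√142) = 49998 + (2 - 426 + 222*I*√142) = 49998 + (-424 + 222*I*√142) = 49574 + 222*I*√142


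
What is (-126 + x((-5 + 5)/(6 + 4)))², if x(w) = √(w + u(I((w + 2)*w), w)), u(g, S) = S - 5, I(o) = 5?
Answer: (126 - I*√5)² ≈ 15871.0 - 563.49*I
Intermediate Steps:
u(g, S) = -5 + S
x(w) = √(-5 + 2*w) (x(w) = √(w + (-5 + w)) = √(-5 + 2*w))
(-126 + x((-5 + 5)/(6 + 4)))² = (-126 + √(-5 + 2*((-5 + 5)/(6 + 4))))² = (-126 + √(-5 + 2*(0/10)))² = (-126 + √(-5 + 2*(0*(⅒))))² = (-126 + √(-5 + 2*0))² = (-126 + √(-5 + 0))² = (-126 + √(-5))² = (-126 + I*√5)²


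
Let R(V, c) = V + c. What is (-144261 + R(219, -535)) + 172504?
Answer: 27927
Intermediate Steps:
(-144261 + R(219, -535)) + 172504 = (-144261 + (219 - 535)) + 172504 = (-144261 - 316) + 172504 = -144577 + 172504 = 27927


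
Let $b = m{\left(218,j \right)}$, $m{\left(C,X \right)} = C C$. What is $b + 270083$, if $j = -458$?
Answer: $317607$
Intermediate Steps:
$m{\left(C,X \right)} = C^{2}$
$b = 47524$ ($b = 218^{2} = 47524$)
$b + 270083 = 47524 + 270083 = 317607$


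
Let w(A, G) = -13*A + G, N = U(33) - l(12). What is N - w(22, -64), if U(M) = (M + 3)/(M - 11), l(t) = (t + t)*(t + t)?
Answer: -2468/11 ≈ -224.36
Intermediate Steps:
l(t) = 4*t² (l(t) = (2*t)*(2*t) = 4*t²)
U(M) = (3 + M)/(-11 + M)
N = -6318/11 (N = (3 + 33)/(-11 + 33) - 4*12² = 36/22 - 4*144 = (1/22)*36 - 1*576 = 18/11 - 576 = -6318/11 ≈ -574.36)
w(A, G) = G - 13*A
N - w(22, -64) = -6318/11 - (-64 - 13*22) = -6318/11 - (-64 - 286) = -6318/11 - 1*(-350) = -6318/11 + 350 = -2468/11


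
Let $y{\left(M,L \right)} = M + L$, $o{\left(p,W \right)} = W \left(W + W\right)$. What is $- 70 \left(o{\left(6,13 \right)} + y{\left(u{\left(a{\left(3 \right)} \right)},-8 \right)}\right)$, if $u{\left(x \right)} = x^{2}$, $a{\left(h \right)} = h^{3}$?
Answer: $-74130$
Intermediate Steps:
$o{\left(p,W \right)} = 2 W^{2}$ ($o{\left(p,W \right)} = W 2 W = 2 W^{2}$)
$y{\left(M,L \right)} = L + M$
$- 70 \left(o{\left(6,13 \right)} + y{\left(u{\left(a{\left(3 \right)} \right)},-8 \right)}\right) = - 70 \left(2 \cdot 13^{2} - \left(8 - \left(3^{3}\right)^{2}\right)\right) = - 70 \left(2 \cdot 169 - \left(8 - 27^{2}\right)\right) = - 70 \left(338 + \left(-8 + 729\right)\right) = - 70 \left(338 + 721\right) = \left(-70\right) 1059 = -74130$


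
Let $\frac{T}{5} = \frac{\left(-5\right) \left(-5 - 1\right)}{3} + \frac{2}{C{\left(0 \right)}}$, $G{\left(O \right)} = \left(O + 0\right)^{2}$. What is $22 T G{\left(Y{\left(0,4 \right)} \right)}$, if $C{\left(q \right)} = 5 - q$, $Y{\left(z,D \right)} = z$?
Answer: $0$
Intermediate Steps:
$G{\left(O \right)} = O^{2}$
$T = 52$ ($T = 5 \left(\frac{\left(-5\right) \left(-5 - 1\right)}{3} + \frac{2}{5 - 0}\right) = 5 \left(\left(-5\right) \left(-6\right) \frac{1}{3} + \frac{2}{5 + 0}\right) = 5 \left(30 \cdot \frac{1}{3} + \frac{2}{5}\right) = 5 \left(10 + 2 \cdot \frac{1}{5}\right) = 5 \left(10 + \frac{2}{5}\right) = 5 \cdot \frac{52}{5} = 52$)
$22 T G{\left(Y{\left(0,4 \right)} \right)} = 22 \cdot 52 \cdot 0^{2} = 1144 \cdot 0 = 0$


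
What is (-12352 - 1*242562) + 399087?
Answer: 144173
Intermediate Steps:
(-12352 - 1*242562) + 399087 = (-12352 - 242562) + 399087 = -254914 + 399087 = 144173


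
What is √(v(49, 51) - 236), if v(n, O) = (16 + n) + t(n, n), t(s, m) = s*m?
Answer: √2230 ≈ 47.223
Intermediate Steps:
t(s, m) = m*s
v(n, O) = 16 + n + n² (v(n, O) = (16 + n) + n*n = (16 + n) + n² = 16 + n + n²)
√(v(49, 51) - 236) = √((16 + 49 + 49²) - 236) = √((16 + 49 + 2401) - 236) = √(2466 - 236) = √2230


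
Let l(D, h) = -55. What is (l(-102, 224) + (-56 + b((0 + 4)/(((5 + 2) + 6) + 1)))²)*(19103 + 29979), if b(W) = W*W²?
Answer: 17775993828010/117649 ≈ 1.5109e+8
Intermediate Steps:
b(W) = W³
(l(-102, 224) + (-56 + b((0 + 4)/(((5 + 2) + 6) + 1)))²)*(19103 + 29979) = (-55 + (-56 + ((0 + 4)/(((5 + 2) + 6) + 1))³)²)*(19103 + 29979) = (-55 + (-56 + (4/((7 + 6) + 1))³)²)*49082 = (-55 + (-56 + (4/(13 + 1))³)²)*49082 = (-55 + (-56 + (4/14)³)²)*49082 = (-55 + (-56 + (4*(1/14))³)²)*49082 = (-55 + (-56 + (2/7)³)²)*49082 = (-55 + (-56 + 8/343)²)*49082 = (-55 + (-19200/343)²)*49082 = (-55 + 368640000/117649)*49082 = (362169305/117649)*49082 = 17775993828010/117649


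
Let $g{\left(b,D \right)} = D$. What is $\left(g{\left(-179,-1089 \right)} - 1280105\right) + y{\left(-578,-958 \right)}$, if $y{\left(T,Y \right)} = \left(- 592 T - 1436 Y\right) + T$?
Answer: $436092$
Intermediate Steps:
$y{\left(T,Y \right)} = - 1436 Y - 591 T$ ($y{\left(T,Y \right)} = \left(- 1436 Y - 592 T\right) + T = - 1436 Y - 591 T$)
$\left(g{\left(-179,-1089 \right)} - 1280105\right) + y{\left(-578,-958 \right)} = \left(-1089 - 1280105\right) - -1717286 = -1281194 + \left(1375688 + 341598\right) = -1281194 + 1717286 = 436092$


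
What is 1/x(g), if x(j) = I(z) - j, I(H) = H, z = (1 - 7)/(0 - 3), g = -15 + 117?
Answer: -1/100 ≈ -0.010000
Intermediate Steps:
g = 102
z = 2 (z = -6/(-3) = -6*(-⅓) = 2)
x(j) = 2 - j
1/x(g) = 1/(2 - 1*102) = 1/(2 - 102) = 1/(-100) = -1/100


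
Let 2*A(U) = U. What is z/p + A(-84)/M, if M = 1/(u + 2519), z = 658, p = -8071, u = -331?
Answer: -105956182/1153 ≈ -91896.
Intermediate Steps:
A(U) = U/2
M = 1/2188 (M = 1/(-331 + 2519) = 1/2188 ≈ 0.00045704)
z/p + A(-84)/M = 658/(-8071) + ((1/2)*(-84))/(1/2188) = 658*(-1/8071) - 42*2188 = -94/1153 - 91896 = -105956182/1153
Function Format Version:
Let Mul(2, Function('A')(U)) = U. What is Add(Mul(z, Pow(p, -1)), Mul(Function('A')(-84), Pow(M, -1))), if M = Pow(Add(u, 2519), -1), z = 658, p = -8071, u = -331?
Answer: Rational(-105956182, 1153) ≈ -91896.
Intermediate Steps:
Function('A')(U) = Mul(Rational(1, 2), U)
M = Rational(1, 2188) (M = Pow(Add(-331, 2519), -1) = Pow(2188, -1) = Rational(1, 2188) ≈ 0.00045704)
Add(Mul(z, Pow(p, -1)), Mul(Function('A')(-84), Pow(M, -1))) = Add(Mul(658, Pow(-8071, -1)), Mul(Mul(Rational(1, 2), -84), Pow(Rational(1, 2188), -1))) = Add(Mul(658, Rational(-1, 8071)), Mul(-42, 2188)) = Add(Rational(-94, 1153), -91896) = Rational(-105956182, 1153)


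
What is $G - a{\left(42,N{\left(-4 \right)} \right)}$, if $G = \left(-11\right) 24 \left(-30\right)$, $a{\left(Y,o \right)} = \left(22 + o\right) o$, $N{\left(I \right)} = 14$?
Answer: $7416$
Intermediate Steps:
$a{\left(Y,o \right)} = o \left(22 + o\right)$
$G = 7920$ ($G = \left(-264\right) \left(-30\right) = 7920$)
$G - a{\left(42,N{\left(-4 \right)} \right)} = 7920 - 14 \left(22 + 14\right) = 7920 - 14 \cdot 36 = 7920 - 504 = 7416$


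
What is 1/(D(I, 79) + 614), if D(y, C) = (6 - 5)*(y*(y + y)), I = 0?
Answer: 1/614 ≈ 0.0016287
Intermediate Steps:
D(y, C) = 2*y² (D(y, C) = 1*(y*(2*y)) = 1*(2*y²) = 2*y²)
1/(D(I, 79) + 614) = 1/(2*0² + 614) = 1/(2*0 + 614) = 1/(0 + 614) = 1/614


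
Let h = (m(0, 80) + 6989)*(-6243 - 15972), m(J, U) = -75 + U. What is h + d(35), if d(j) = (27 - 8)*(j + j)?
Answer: -155370380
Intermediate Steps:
d(j) = 38*j (d(j) = 19*(2*j) = 38*j)
h = -155371710 (h = ((-75 + 80) + 6989)*(-6243 - 15972) = (5 + 6989)*(-22215) = 6994*(-22215) = -155371710)
h + d(35) = -155371710 + 38*35 = -155371710 + 1330 = -155370380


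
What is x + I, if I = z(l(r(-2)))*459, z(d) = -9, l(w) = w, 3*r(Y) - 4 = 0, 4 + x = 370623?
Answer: 366488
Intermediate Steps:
x = 370619 (x = -4 + 370623 = 370619)
r(Y) = 4/3 (r(Y) = 4/3 + (⅓)*0 = 4/3 + 0 = 4/3)
I = -4131 (I = -9*459 = -4131)
x + I = 370619 - 4131 = 366488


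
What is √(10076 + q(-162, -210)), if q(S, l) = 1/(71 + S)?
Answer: √83439265/91 ≈ 100.38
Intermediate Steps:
√(10076 + q(-162, -210)) = √(10076 + 1/(71 - 162)) = √(10076 + 1/(-91)) = √(10076 - 1/91) = √(916915/91) = √83439265/91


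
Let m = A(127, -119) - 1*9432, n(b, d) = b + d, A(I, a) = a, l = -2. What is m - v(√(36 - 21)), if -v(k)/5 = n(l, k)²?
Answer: -9456 - 20*√15 ≈ -9533.5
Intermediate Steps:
v(k) = -5*(-2 + k)²
m = -9551 (m = -119 - 1*9432 = -119 - 9432 = -9551)
m - v(√(36 - 21)) = -9551 - (-5)*(-2 + √(36 - 21))² = -9551 - (-5)*(-2 + √15)² = -9551 + 5*(-2 + √15)²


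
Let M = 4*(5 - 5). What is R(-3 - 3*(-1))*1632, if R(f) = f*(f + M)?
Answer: 0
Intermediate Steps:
M = 0 (M = 4*0 = 0)
R(f) = f² (R(f) = f*(f + 0) = f*f = f²)
R(-3 - 3*(-1))*1632 = (-3 - 3*(-1))²*1632 = (-3 + 3)²*1632 = 0²*1632 = 0*1632 = 0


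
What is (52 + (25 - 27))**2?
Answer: 2500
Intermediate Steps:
(52 + (25 - 27))**2 = (52 - 2)**2 = 50**2 = 2500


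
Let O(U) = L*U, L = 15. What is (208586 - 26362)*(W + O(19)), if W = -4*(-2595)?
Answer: 1943418960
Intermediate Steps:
W = 10380
O(U) = 15*U
(208586 - 26362)*(W + O(19)) = (208586 - 26362)*(10380 + 15*19) = 182224*(10380 + 285) = 182224*10665 = 1943418960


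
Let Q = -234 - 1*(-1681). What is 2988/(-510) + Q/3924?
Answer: -1831157/333540 ≈ -5.4901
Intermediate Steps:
Q = 1447 (Q = -234 + 1681 = 1447)
2988/(-510) + Q/3924 = 2988/(-510) + 1447/3924 = 2988*(-1/510) + 1447*(1/3924) = -498/85 + 1447/3924 = -1831157/333540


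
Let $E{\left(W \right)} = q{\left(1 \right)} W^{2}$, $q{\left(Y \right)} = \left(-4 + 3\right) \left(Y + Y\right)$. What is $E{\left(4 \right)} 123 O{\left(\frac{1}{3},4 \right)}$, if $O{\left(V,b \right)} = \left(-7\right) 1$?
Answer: $27552$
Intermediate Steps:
$q{\left(Y \right)} = - 2 Y$
$O{\left(V,b \right)} = -7$
$E{\left(W \right)} = - 2 W^{2}$ ($E{\left(W \right)} = \left(-2\right) 1 W^{2} = - 2 W^{2}$)
$E{\left(4 \right)} 123 O{\left(\frac{1}{3},4 \right)} = - 2 \cdot 4^{2} \cdot 123 \left(-7\right) = \left(-2\right) 16 \cdot 123 \left(-7\right) = \left(-32\right) 123 \left(-7\right) = \left(-3936\right) \left(-7\right) = 27552$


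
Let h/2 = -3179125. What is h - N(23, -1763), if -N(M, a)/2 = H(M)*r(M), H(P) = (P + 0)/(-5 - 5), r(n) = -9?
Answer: -31791043/5 ≈ -6.3582e+6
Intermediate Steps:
h = -6358250 (h = 2*(-3179125) = -6358250)
H(P) = -P/10 (H(P) = P/(-10) = P*(-1/10) = -P/10)
N(M, a) = -9*M/5 (N(M, a) = -2*(-M/10)*(-9) = -9*M/5)
h - N(23, -1763) = -6358250 - (-9)*23/5 = -6358250 - 1*(-207/5) = -6358250 + 207/5 = -31791043/5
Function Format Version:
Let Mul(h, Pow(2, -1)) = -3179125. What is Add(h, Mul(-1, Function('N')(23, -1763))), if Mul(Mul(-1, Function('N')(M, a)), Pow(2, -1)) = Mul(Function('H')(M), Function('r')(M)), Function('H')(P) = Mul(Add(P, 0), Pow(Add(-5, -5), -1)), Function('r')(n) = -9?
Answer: Rational(-31791043, 5) ≈ -6.3582e+6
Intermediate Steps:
h = -6358250 (h = Mul(2, -3179125) = -6358250)
Function('H')(P) = Mul(Rational(-1, 10), P) (Function('H')(P) = Mul(P, Pow(-10, -1)) = Mul(P, Rational(-1, 10)) = Mul(Rational(-1, 10), P))
Function('N')(M, a) = Mul(Rational(-9, 5), M) (Function('N')(M, a) = Mul(-2, Mul(Mul(Rational(-1, 10), M), -9)) = Mul(-2, Mul(Rational(9, 10), M)) = Mul(Rational(-9, 5), M))
Add(h, Mul(-1, Function('N')(23, -1763))) = Add(-6358250, Mul(-1, Mul(Rational(-9, 5), 23))) = Add(-6358250, Mul(-1, Rational(-207, 5))) = Add(-6358250, Rational(207, 5)) = Rational(-31791043, 5)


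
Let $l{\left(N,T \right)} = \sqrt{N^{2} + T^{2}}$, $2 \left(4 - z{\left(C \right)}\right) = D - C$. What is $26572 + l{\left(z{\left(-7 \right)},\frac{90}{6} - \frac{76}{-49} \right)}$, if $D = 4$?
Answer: $26572 + \frac{\sqrt{2652493}}{98} \approx 26589.0$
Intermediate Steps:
$z{\left(C \right)} = 2 + \frac{C}{2}$ ($z{\left(C \right)} = 4 - \frac{4 - C}{2} = 4 + \left(-2 + \frac{C}{2}\right) = 2 + \frac{C}{2}$)
$26572 + l{\left(z{\left(-7 \right)},\frac{90}{6} - \frac{76}{-49} \right)} = 26572 + \sqrt{\left(2 + \frac{1}{2} \left(-7\right)\right)^{2} + \left(\frac{90}{6} - \frac{76}{-49}\right)^{2}} = 26572 + \sqrt{\left(2 - \frac{7}{2}\right)^{2} + \left(90 \cdot \frac{1}{6} - - \frac{76}{49}\right)^{2}} = 26572 + \sqrt{\left(- \frac{3}{2}\right)^{2} + \left(15 + \frac{76}{49}\right)^{2}} = 26572 + \sqrt{\frac{9}{4} + \left(\frac{811}{49}\right)^{2}} = 26572 + \sqrt{\frac{9}{4} + \frac{657721}{2401}} = 26572 + \sqrt{\frac{2652493}{9604}} = 26572 + \frac{\sqrt{2652493}}{98}$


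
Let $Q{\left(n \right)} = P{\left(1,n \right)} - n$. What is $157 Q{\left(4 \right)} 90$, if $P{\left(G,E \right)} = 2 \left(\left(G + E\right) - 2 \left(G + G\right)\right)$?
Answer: $-28260$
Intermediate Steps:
$P{\left(G,E \right)} = - 6 G + 2 E$ ($P{\left(G,E \right)} = 2 \left(\left(E + G\right) - 2 \cdot 2 G\right) = 2 \left(\left(E + G\right) - 4 G\right) = 2 \left(E - 3 G\right) = - 6 G + 2 E$)
$Q{\left(n \right)} = -6 + n$ ($Q{\left(n \right)} = \left(\left(-6\right) 1 + 2 n\right) - n = \left(-6 + 2 n\right) - n = -6 + n$)
$157 Q{\left(4 \right)} 90 = 157 \left(-6 + 4\right) 90 = 157 \left(-2\right) 90 = \left(-314\right) 90 = -28260$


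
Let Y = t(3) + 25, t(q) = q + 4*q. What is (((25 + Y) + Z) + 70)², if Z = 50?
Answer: 34225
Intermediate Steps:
t(q) = 5*q
Y = 40 (Y = 5*3 + 25 = 15 + 25 = 40)
(((25 + Y) + Z) + 70)² = (((25 + 40) + 50) + 70)² = ((65 + 50) + 70)² = (115 + 70)² = 185² = 34225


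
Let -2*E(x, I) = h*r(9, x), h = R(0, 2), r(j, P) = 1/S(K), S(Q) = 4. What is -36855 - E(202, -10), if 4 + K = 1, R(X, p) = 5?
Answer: -294835/8 ≈ -36854.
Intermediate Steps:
K = -3 (K = -4 + 1 = -3)
r(j, P) = 1/4
h = 5
E(x, I) = -5/8 (E(x, I) = -5/(2*4) = -1/2*5/4 = -5/8)
-36855 - E(202, -10) = -36855 - 1*(-5/8) = -36855 + 5/8 = -294835/8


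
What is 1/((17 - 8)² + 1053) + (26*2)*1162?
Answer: 68520817/1134 ≈ 60424.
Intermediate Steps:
1/((17 - 8)² + 1053) + (26*2)*1162 = 1/(9² + 1053) + 52*1162 = 1/(81 + 1053) + 60424 = 1/1134 + 60424 = 68520817/1134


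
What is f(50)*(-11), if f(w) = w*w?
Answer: -27500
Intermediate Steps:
f(w) = w²
f(50)*(-11) = 50²*(-11) = 2500*(-11) = -27500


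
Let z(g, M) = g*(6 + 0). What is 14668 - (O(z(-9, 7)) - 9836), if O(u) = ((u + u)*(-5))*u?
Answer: 53664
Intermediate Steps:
z(g, M) = 6*g (z(g, M) = g*6 = 6*g)
O(u) = -10*u**2 (O(u) = ((2*u)*(-5))*u = (-10*u)*u = -10*u**2)
14668 - (O(z(-9, 7)) - 9836) = 14668 - (-10*(6*(-9))**2 - 9836) = 14668 - (-10*(-54)**2 - 9836) = 14668 - (-10*2916 - 9836) = 14668 - (-29160 - 9836) = 14668 - 1*(-38996) = 14668 + 38996 = 53664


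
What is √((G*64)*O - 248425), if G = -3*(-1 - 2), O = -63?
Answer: 11*I*√2353 ≈ 533.58*I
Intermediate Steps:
G = 9 (G = -3*(-3) = 9)
√((G*64)*O - 248425) = √((9*64)*(-63) - 248425) = √(576*(-63) - 248425) = √(-36288 - 248425) = √(-284713) = 11*I*√2353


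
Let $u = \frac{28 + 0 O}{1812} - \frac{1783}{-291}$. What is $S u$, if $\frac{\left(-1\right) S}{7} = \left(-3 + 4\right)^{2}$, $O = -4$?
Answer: $- \frac{1889384}{43941} \approx -42.998$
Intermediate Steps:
$S = -7$ ($S = - 7 \left(-3 + 4\right)^{2} = - 7 \cdot 1^{2} = \left(-7\right) 1 = -7$)
$u = \frac{269912}{43941}$ ($u = \frac{28 + 0 \left(-4\right)}{1812} - \frac{1783}{-291} = \left(28 + 0\right) \frac{1}{1812} - - \frac{1783}{291} = 28 \cdot \frac{1}{1812} + \frac{1783}{291} = \frac{7}{453} + \frac{1783}{291} = \frac{269912}{43941} \approx 6.1426$)
$S u = \left(-7\right) \frac{269912}{43941} = - \frac{1889384}{43941}$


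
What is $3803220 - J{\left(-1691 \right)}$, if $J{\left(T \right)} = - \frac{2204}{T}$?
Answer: $\frac{338486464}{89} \approx 3.8032 \cdot 10^{6}$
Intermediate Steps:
$3803220 - J{\left(-1691 \right)} = 3803220 - - \frac{2204}{-1691} = 3803220 - \left(-2204\right) \left(- \frac{1}{1691}\right) = 3803220 - \frac{116}{89} = \frac{338486464}{89}$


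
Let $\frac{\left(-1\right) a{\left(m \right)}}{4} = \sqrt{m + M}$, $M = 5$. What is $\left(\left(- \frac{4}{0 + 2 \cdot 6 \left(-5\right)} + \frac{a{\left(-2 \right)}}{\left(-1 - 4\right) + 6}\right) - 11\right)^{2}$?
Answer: $\frac{37696}{225} + \frac{1312 \sqrt{3}}{15} \approx 319.03$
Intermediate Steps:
$a{\left(m \right)} = - 4 \sqrt{5 + m}$ ($a{\left(m \right)} = - 4 \sqrt{m + 5} = - 4 \sqrt{5 + m}$)
$\left(\left(- \frac{4}{0 + 2 \cdot 6 \left(-5\right)} + \frac{a{\left(-2 \right)}}{\left(-1 - 4\right) + 6}\right) - 11\right)^{2} = \left(\left(- \frac{4}{0 + 2 \cdot 6 \left(-5\right)} + \frac{\left(-4\right) \sqrt{5 - 2}}{\left(-1 - 4\right) + 6}\right) - 11\right)^{2} = \left(\left(- \frac{4}{0 + 12 \left(-5\right)} + \frac{\left(-4\right) \sqrt{3}}{-5 + 6}\right) - 11\right)^{2} = \left(\left(- \frac{4}{0 - 60} + \frac{\left(-4\right) \sqrt{3}}{1}\right) - 11\right)^{2} = \left(\left(- \frac{4}{-60} + - 4 \sqrt{3} \cdot 1\right) - 11\right)^{2} = \left(\left(\left(-4\right) \left(- \frac{1}{60}\right) - 4 \sqrt{3}\right) - 11\right)^{2} = \left(\left(\frac{1}{15} - 4 \sqrt{3}\right) - 11\right)^{2} = \left(- \frac{164}{15} - 4 \sqrt{3}\right)^{2}$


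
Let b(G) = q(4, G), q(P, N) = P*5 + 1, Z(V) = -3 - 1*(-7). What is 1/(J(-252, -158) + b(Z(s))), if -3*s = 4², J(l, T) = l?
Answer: -1/231 ≈ -0.0043290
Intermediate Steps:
s = -16/3 (s = -⅓*4² = -⅓*16 = -16/3 ≈ -5.3333)
Z(V) = 4 (Z(V) = -3 + 7 = 4)
q(P, N) = 1 + 5*P (q(P, N) = 5*P + 1 = 1 + 5*P)
b(G) = 21 (b(G) = 1 + 5*4 = 1 + 20 = 21)
1/(J(-252, -158) + b(Z(s))) = 1/(-252 + 21) = 1/(-231) = -1/231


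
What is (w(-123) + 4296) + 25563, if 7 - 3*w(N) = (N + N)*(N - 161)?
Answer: 19720/3 ≈ 6573.3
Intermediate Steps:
w(N) = 7/3 - 2*N*(-161 + N)/3 (w(N) = 7/3 - (N + N)*(N - 161)/3 = 7/3 - 2*N*(-161 + N)/3)
(w(-123) + 4296) + 25563 = ((7/3 - ⅔*(-123)² + (322/3)*(-123)) + 4296) + 25563 = ((7/3 - ⅔*15129 - 13202) + 4296) + 25563 = ((7/3 - 10086 - 13202) + 4296) + 25563 = (-69857/3 + 4296) + 25563 = -56969/3 + 25563 = 19720/3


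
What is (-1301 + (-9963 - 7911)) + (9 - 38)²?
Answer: -18334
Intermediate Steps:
(-1301 + (-9963 - 7911)) + (9 - 38)² = (-1301 - 17874) + (-29)² = -19175 + 841 = -18334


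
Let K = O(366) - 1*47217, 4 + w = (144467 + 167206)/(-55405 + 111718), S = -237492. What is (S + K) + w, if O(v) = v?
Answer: -5337373646/18771 ≈ -2.8434e+5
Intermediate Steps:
w = 28807/18771 (w = -4 + (144467 + 167206)/(-55405 + 111718) = -4 + 311673/56313 = -4 + 311673*(1/56313) = -4 + 103891/18771 = 28807/18771 ≈ 1.5347)
K = -46851 (K = 366 - 1*47217 = 366 - 47217 = -46851)
(S + K) + w = (-237492 - 46851) + 28807/18771 = -284343 + 28807/18771 = -5337373646/18771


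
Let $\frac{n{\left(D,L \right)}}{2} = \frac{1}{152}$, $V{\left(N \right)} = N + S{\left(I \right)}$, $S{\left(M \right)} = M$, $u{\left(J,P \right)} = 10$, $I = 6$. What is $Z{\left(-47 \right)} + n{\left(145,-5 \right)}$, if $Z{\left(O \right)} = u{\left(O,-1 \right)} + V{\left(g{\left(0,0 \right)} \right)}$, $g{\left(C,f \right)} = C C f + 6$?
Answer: $\frac{1673}{76} \approx 22.013$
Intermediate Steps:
$g{\left(C,f \right)} = 6 + f C^{2}$ ($g{\left(C,f \right)} = C^{2} f + 6 = f C^{2} + 6 = 6 + f C^{2}$)
$V{\left(N \right)} = 6 + N$ ($V{\left(N \right)} = N + 6 = 6 + N$)
$n{\left(D,L \right)} = \frac{1}{76}$ ($n{\left(D,L \right)} = \frac{2}{152} = 2 \cdot \frac{1}{152} = \frac{1}{76}$)
$Z{\left(O \right)} = 22$ ($Z{\left(O \right)} = 10 + \left(6 + \left(6 + 0 \cdot 0^{2}\right)\right) = 10 + \left(6 + \left(6 + 0 \cdot 0\right)\right) = 10 + \left(6 + \left(6 + 0\right)\right) = 10 + \left(6 + 6\right) = 10 + 12 = 22$)
$Z{\left(-47 \right)} + n{\left(145,-5 \right)} = 22 + \frac{1}{76} = \frac{1673}{76}$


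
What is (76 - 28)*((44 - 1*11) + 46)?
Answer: 3792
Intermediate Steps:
(76 - 28)*((44 - 1*11) + 46) = 48*((44 - 11) + 46) = 48*(33 + 46) = 48*79 = 3792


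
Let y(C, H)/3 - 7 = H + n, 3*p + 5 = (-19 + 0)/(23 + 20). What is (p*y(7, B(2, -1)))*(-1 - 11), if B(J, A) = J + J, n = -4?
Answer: 19656/43 ≈ 457.12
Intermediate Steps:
B(J, A) = 2*J
p = -78/43 (p = -5/3 + ((-19 + 0)/(23 + 20))/3 = -5/3 + (-19/43)/3 = -5/3 + (-19*1/43)/3 = -5/3 + (⅓)*(-19/43) = -5/3 - 19/129 = -78/43 ≈ -1.8140)
y(C, H) = 9 + 3*H (y(C, H) = 21 + 3*(H - 4) = 21 + 3*(-4 + H) = 21 + (-12 + 3*H) = 9 + 3*H)
(p*y(7, B(2, -1)))*(-1 - 11) = (-78*(9 + 3*(2*2))/43)*(-1 - 11) = -78*(9 + 3*4)/43*(-12) = -78*(9 + 12)/43*(-12) = -78/43*21*(-12) = -1638/43*(-12) = 19656/43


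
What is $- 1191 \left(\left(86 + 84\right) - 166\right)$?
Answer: $-4764$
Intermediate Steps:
$- 1191 \left(\left(86 + 84\right) - 166\right) = - 1191 \left(170 - 166\right) = \left(-1191\right) 4 = -4764$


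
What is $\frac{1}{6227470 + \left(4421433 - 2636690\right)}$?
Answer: $\frac{1}{8012213} \approx 1.2481 \cdot 10^{-7}$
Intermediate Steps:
$\frac{1}{6227470 + \left(4421433 - 2636690\right)} = \frac{1}{6227470 + 1784743} = \frac{1}{8012213}$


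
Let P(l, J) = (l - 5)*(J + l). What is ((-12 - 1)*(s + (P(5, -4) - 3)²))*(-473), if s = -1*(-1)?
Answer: 61490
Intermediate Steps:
s = 1
P(l, J) = (-5 + l)*(J + l)
((-12 - 1)*(s + (P(5, -4) - 3)²))*(-473) = ((-12 - 1)*(1 + ((5² - 5*(-4) - 5*5 - 4*5) - 3)²))*(-473) = -13*(1 + ((25 + 20 - 25 - 20) - 3)²)*(-473) = -13*(1 + (0 - 3)²)*(-473) = -13*(1 + (-3)²)*(-473) = -13*(1 + 9)*(-473) = -13*10*(-473) = -130*(-473) = 61490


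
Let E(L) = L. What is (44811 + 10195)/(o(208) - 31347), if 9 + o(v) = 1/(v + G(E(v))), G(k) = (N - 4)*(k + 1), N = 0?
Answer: -34543768/19691569 ≈ -1.7542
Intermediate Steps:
G(k) = -4 - 4*k (G(k) = (0 - 4)*(k + 1) = -4*(1 + k) = -4 - 4*k)
o(v) = -9 + 1/(-4 - 3*v) (o(v) = -9 + 1/(v + (-4 - 4*v)) = -9 + 1/(-4 - 3*v))
(44811 + 10195)/(o(208) - 31347) = (44811 + 10195)/((37 + 27*208)/(-4 - 3*208) - 31347) = 55006/((37 + 5616)/(-4 - 624) - 31347) = 55006/(5653/(-628) - 31347) = 55006/(-1/628*5653 - 31347) = 55006/(-5653/628 - 31347) = 55006/(-19691569/628) = 55006*(-628/19691569) = -34543768/19691569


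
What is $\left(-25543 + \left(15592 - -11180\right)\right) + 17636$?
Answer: $18865$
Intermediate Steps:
$\left(-25543 + \left(15592 - -11180\right)\right) + 17636 = \left(-25543 + \left(15592 + 11180\right)\right) + 17636 = \left(-25543 + 26772\right) + 17636 = 1229 + 17636 = 18865$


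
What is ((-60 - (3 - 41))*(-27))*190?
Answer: 112860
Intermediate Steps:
((-60 - (3 - 41))*(-27))*190 = ((-60 - 1*(-38))*(-27))*190 = ((-60 + 38)*(-27))*190 = -22*(-27)*190 = 594*190 = 112860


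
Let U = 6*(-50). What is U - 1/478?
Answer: -143401/478 ≈ -300.00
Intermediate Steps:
U = -300
U - 1/478 = -300 - 1/478 = -143401/478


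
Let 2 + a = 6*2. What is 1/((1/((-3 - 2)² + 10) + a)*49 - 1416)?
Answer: -5/4623 ≈ -0.0010815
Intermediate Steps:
a = 10 (a = -2 + 6*2 = -2 + 12 = 10)
1/((1/((-3 - 2)² + 10) + a)*49 - 1416) = 1/((1/((-3 - 2)² + 10) + 10)*49 - 1416) = 1/((1/((-5)² + 10) + 10)*49 - 1416) = 1/((1/(25 + 10) + 10)*49 - 1416) = 1/((1/35 + 10)*49 - 1416) = 1/((351/35)*49 - 1416) = 1/(2457/5 - 1416) = 1/(-4623/5) = -5/4623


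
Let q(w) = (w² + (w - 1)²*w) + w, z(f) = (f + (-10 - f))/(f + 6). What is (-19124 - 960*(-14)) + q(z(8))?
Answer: -1950402/343 ≈ -5686.3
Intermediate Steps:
z(f) = -10/(6 + f)
q(w) = w + w² + w*(-1 + w)² (q(w) = (w² + (-1 + w)²*w) + w = (w² + w*(-1 + w)²) + w = w + w² + w*(-1 + w)²)
(-19124 - 960*(-14)) + q(z(8)) = (-19124 - 960*(-14)) + (-10/(6 + 8))*(2 + (-10/(6 + 8))² - (-10)/(6 + 8)) = (-19124 + 13440) + (-10/14)*(2 + (-10/14)² - (-10)/14) = -5684 + (-10*1/14)*(2 + (-10*1/14)² - (-10)/14) = -5684 - 5*(2 + (-5/7)² - 1*(-5/7))/7 = -5684 - 5*(2 + 25/49 + 5/7)/7 = -5684 - 5/7*158/49 = -5684 - 790/343 = -1950402/343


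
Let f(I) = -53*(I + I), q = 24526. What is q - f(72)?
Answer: 32158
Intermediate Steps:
f(I) = -106*I
q - f(72) = 24526 - (-106)*72 = 24526 - 1*(-7632) = 24526 + 7632 = 32158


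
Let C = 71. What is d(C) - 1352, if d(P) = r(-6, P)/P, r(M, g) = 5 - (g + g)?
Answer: -96129/71 ≈ -1353.9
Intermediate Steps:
r(M, g) = 5 - 2*g
d(P) = (5 - 2*P)/P
d(C) - 1352 = (-2 + 5/71) - 1352 = -137/71 - 1352 = -96129/71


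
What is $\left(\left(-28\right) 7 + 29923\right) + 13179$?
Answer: $42906$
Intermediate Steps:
$\left(\left(-28\right) 7 + 29923\right) + 13179 = \left(-196 + 29923\right) + 13179 = 29727 + 13179 = 42906$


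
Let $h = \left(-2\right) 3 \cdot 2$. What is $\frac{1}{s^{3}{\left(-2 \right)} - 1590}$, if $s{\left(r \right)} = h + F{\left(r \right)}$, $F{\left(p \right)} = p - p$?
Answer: $- \frac{1}{3318} \approx -0.00030139$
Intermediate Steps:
$F{\left(p \right)} = 0$
$h = -12$ ($h = \left(-6\right) 2 = -12$)
$s{\left(r \right)} = -12$ ($s{\left(r \right)} = -12 + 0 = -12$)
$\frac{1}{s^{3}{\left(-2 \right)} - 1590} = \frac{1}{\left(-12\right)^{3} - 1590} = \frac{1}{-1728 + \left(\left(-1427 - 842\right) + 679\right)} = \frac{1}{-1728 + \left(-2269 + 679\right)} = \frac{1}{-1728 - 1590} = \frac{1}{-3318} = - \frac{1}{3318}$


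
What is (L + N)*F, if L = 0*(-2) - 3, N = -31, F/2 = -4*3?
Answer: 816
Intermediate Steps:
F = -24 (F = 2*(-4*3) = 2*(-12) = -24)
L = -3 (L = 0 - 3 = -3)
(L + N)*F = (-3 - 31)*(-24) = -34*(-24) = 816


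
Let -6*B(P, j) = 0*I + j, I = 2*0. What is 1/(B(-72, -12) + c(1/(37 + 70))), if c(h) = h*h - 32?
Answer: -11449/343469 ≈ -0.033333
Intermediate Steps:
I = 0
B(P, j) = -j/6 (B(P, j) = -(0*0 + j)/6 = -(0 + j)/6 = -j/6)
c(h) = -32 + h**2 (c(h) = h**2 - 32 = -32 + h**2)
1/(B(-72, -12) + c(1/(37 + 70))) = 1/(-1/6*(-12) + (-32 + (1/(37 + 70))**2)) = 1/(2 + (-32 + (1/107)**2)) = 1/(2 + (-32 + 1/11449)) = 1/(2 - 366367/11449) = 1/(-343469/11449) = -11449/343469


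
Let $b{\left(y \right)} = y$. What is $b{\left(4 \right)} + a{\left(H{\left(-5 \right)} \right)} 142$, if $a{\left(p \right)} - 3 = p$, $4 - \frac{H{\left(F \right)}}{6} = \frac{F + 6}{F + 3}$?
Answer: $4264$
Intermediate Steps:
$H{\left(F \right)} = 24 - \frac{6 \left(6 + F\right)}{3 + F}$ ($H{\left(F \right)} = 24 - 6 \frac{F + 6}{F + 3} = 24 - 6 \frac{6 + F}{3 + F} = 24 - \frac{6 \left(6 + F\right)}{3 + F}$)
$a{\left(p \right)} = 3 + p$
$b{\left(4 \right)} + a{\left(H{\left(-5 \right)} \right)} 142 = 4 + \left(3 + \frac{18 \left(2 - 5\right)}{3 - 5}\right) 142 = 4 + \left(3 + 18 \frac{1}{-2} \left(-3\right)\right) 142 = 4 + \left(3 + 18 \left(- \frac{1}{2}\right) \left(-3\right)\right) 142 = 4 + \left(3 + 27\right) 142 = 4 + 30 \cdot 142 = 4 + 4260 = 4264$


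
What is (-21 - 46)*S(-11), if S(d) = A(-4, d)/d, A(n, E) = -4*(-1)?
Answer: 268/11 ≈ 24.364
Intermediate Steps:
A(n, E) = 4
S(d) = 4/d
(-21 - 46)*S(-11) = (-21 - 46)*(4/(-11)) = -268*(-1)/11 = -67*(-4/11) = 268/11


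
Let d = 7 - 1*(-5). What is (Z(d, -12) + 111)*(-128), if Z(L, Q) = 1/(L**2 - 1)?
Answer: -2031872/143 ≈ -14209.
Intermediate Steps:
d = 12 (d = 7 + 5 = 12)
Z(L, Q) = 1/(-1 + L**2)
(Z(d, -12) + 111)*(-128) = (1/(-1 + 12**2) + 111)*(-128) = (1/(-1 + 144) + 111)*(-128) = (1/143 + 111)*(-128) = (15874/143)*(-128) = -2031872/143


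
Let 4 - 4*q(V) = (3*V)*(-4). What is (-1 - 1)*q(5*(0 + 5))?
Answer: -152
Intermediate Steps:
q(V) = 1 + 3*V (q(V) = 1 - 3*V*(-4)/4 = 1 - (-3)*V = 1 + 3*V)
(-1 - 1)*q(5*(0 + 5)) = (-1 - 1)*(1 + 3*(5*(0 + 5))) = -2*(1 + 3*(5*5)) = -2*(1 + 3*25) = -2*(1 + 75) = -2*76 = -152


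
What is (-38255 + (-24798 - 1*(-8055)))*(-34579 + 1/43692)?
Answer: 41546195016833/21846 ≈ 1.9018e+9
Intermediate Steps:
(-38255 + (-24798 - 1*(-8055)))*(-34579 + 1/43692) = (-38255 + (-24798 + 8055))*(-34579 + 1/43692) = (-38255 - 16743)*(-1510825667/43692) = -54998*(-1510825667/43692) = 41546195016833/21846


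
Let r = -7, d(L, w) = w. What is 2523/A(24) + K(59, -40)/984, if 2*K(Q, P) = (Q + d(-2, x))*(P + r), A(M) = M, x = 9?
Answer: 101845/984 ≈ 103.50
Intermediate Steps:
K(Q, P) = (-7 + P)*(9 + Q)/2 (K(Q, P) = ((Q + 9)*(P - 7))/2 = ((9 + Q)*(-7 + P))/2 = ((-7 + P)*(9 + Q))/2 = (-7 + P)*(9 + Q)/2)
2523/A(24) + K(59, -40)/984 = 2523/24 + (-63/2 - 7/2*59 + (9/2)*(-40) + (½)*(-40)*59)/984 = 2523*(1/24) + (-63/2 - 413/2 - 180 - 1180)*(1/984) = 841/8 - 1598*1/984 = 841/8 - 799/492 = 101845/984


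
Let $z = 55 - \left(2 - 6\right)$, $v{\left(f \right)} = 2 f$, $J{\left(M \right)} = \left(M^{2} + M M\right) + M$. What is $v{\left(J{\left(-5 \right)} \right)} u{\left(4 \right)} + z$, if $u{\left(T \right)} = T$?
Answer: $419$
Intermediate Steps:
$J{\left(M \right)} = M + 2 M^{2}$ ($J{\left(M \right)} = \left(M^{2} + M^{2}\right) + M = 2 M^{2} + M = M + 2 M^{2}$)
$z = 59$ ($z = 55 - \left(2 - 6\right) = 55 - -4 = 55 + 4 = 59$)
$v{\left(J{\left(-5 \right)} \right)} u{\left(4 \right)} + z = 2 \left(- 5 \left(1 + 2 \left(-5\right)\right)\right) 4 + 59 = 2 \left(- 5 \left(1 - 10\right)\right) 4 + 59 = 2 \left(\left(-5\right) \left(-9\right)\right) 4 + 59 = 2 \cdot 45 \cdot 4 + 59 = 90 \cdot 4 + 59 = 360 + 59 = 419$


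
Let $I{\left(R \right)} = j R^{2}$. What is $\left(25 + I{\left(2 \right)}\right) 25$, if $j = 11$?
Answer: $1725$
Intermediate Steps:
$I{\left(R \right)} = 11 R^{2}$
$\left(25 + I{\left(2 \right)}\right) 25 = \left(25 + 11 \cdot 2^{2}\right) 25 = \left(25 + 11 \cdot 4\right) 25 = \left(25 + 44\right) 25 = 69 \cdot 25 = 1725$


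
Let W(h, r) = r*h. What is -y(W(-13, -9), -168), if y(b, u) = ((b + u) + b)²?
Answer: -4356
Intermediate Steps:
W(h, r) = h*r
y(b, u) = (u + 2*b)²
-y(W(-13, -9), -168) = -(-168 + 2*(-13*(-9)))² = -(-168 + 2*117)² = -(-168 + 234)² = -1*66² = -1*4356 = -4356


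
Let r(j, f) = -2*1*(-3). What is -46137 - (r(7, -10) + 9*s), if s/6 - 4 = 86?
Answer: -51003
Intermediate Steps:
r(j, f) = 6 (r(j, f) = -2*(-3) = 6)
s = 540 (s = 24 + 6*86 = 24 + 516 = 540)
-46137 - (r(7, -10) + 9*s) = -46137 - (6 + 9*540) = -46137 - (6 + 4860) = -46137 - 1*4866 = -46137 - 4866 = -51003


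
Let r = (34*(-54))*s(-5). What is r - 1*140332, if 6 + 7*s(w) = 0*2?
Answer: -971308/7 ≈ -1.3876e+5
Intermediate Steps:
s(w) = -6/7 (s(w) = -6/7 + (0*2)/7 = -6/7 + (⅐)*0 = -6/7 + 0 = -6/7)
r = 11016/7 (r = (34*(-54))*(-6/7) = -1836*(-6/7) = 11016/7 ≈ 1573.7)
r - 1*140332 = 11016/7 - 1*140332 = 11016/7 - 140332 = -971308/7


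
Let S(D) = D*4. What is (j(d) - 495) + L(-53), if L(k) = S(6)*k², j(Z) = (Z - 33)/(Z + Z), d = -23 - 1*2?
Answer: 1673054/25 ≈ 66922.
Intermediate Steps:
d = -25 (d = -23 - 2 = -25)
j(Z) = (-33 + Z)/(2*Z) (j(Z) = (-33 + Z)/((2*Z)) = (-33 + Z)*(1/(2*Z)) = (-33 + Z)/(2*Z))
S(D) = 4*D
L(k) = 24*k² (L(k) = (4*6)*k² = 24*k²)
(j(d) - 495) + L(-53) = ((½)*(-33 - 25)/(-25) - 495) + 24*(-53)² = ((½)*(-1/25)*(-58) - 495) + 24*2809 = (29/25 - 495) + 67416 = -12346/25 + 67416 = 1673054/25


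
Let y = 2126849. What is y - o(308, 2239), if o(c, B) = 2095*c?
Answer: 1481589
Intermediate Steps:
y - o(308, 2239) = 2126849 - 2095*308 = 2126849 - 1*645260 = 2126849 - 645260 = 1481589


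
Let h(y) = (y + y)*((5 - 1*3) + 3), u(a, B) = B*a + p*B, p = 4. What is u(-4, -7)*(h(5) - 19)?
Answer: 0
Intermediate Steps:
u(a, B) = 4*B + B*a (u(a, B) = B*a + 4*B = 4*B + B*a)
h(y) = 10*y (h(y) = (2*y)*((5 - 3) + 3) = (2*y)*(2 + 3) = (2*y)*5 = 10*y)
u(-4, -7)*(h(5) - 19) = (-7*(4 - 4))*(10*5 - 19) = (-7*0)*(50 - 19) = 0*31 = 0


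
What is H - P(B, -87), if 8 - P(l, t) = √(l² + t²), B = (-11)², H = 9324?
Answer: 9316 + √22210 ≈ 9465.0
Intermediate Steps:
B = 121
P(l, t) = 8 - √(l² + t²)
H - P(B, -87) = 9324 - (8 - √(121² + (-87)²)) = 9324 - (8 - √(14641 + 7569)) = 9324 - (8 - √22210) = 9324 + (-8 + √22210) = 9316 + √22210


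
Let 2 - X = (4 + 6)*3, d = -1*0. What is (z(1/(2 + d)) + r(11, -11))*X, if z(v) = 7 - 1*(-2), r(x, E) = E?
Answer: 56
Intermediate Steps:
d = 0
X = -28 (X = 2 - (4 + 6)*3 = 2 - 10*3 = 2 - 1*30 = 2 - 30 = -28)
z(v) = 9 (z(v) = 7 + 2 = 9)
(z(1/(2 + d)) + r(11, -11))*X = (9 - 11)*(-28) = -2*(-28) = 56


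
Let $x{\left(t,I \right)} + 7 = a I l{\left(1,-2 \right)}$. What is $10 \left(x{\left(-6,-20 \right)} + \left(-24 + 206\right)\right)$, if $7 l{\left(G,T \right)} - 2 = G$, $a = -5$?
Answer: $\frac{15250}{7} \approx 2178.6$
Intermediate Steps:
$l{\left(G,T \right)} = \frac{2}{7} + \frac{G}{7}$
$x{\left(t,I \right)} = -7 - \frac{15 I}{7}$ ($x{\left(t,I \right)} = -7 + - 5 I \left(\frac{2}{7} + \frac{1}{7} \cdot 1\right) = -7 + - 5 I \left(\frac{2}{7} + \frac{1}{7}\right) = -7 + - 5 I \frac{3}{7} = -7 - \frac{15 I}{7}$)
$10 \left(x{\left(-6,-20 \right)} + \left(-24 + 206\right)\right) = 10 \left(\left(-7 - - \frac{300}{7}\right) + \left(-24 + 206\right)\right) = 10 \left(\left(-7 + \frac{300}{7}\right) + 182\right) = 10 \left(\frac{251}{7} + 182\right) = 10 \cdot \frac{1525}{7} = \frac{15250}{7}$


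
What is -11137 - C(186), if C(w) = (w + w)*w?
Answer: -80329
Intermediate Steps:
C(w) = 2*w² (C(w) = (2*w)*w = 2*w²)
-11137 - C(186) = -11137 - 2*186² = -11137 - 2*34596 = -11137 - 1*69192 = -11137 - 69192 = -80329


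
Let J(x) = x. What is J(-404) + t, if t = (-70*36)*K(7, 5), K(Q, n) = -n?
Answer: 12196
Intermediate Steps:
t = 12600 (t = (-70*36)*(-1*5) = -2520*(-5) = 12600)
J(-404) + t = -404 + 12600 = 12196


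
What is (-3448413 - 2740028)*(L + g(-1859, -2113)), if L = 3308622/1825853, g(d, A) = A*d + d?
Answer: -44362965382262792286/1825853 ≈ -2.4297e+13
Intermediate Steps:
g(d, A) = d + A*d
L = 3308622/1825853 (L = 3308622*(1/1825853) = 3308622/1825853 ≈ 1.8121)
(-3448413 - 2740028)*(L + g(-1859, -2113)) = (-3448413 - 2740028)*(3308622/1825853 - 1859*(1 - 2113)) = -6188441*(3308622/1825853 - 1859*(-2112)) = -6188441*(3308622/1825853 + 3926208) = -6188441*7168681964046/1825853 = -44362965382262792286/1825853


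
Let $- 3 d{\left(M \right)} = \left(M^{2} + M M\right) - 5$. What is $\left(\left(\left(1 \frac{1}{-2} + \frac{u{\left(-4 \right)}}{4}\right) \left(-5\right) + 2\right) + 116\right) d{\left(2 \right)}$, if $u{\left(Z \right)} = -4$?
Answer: $- \frac{251}{2} \approx -125.5$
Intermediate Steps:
$d{\left(M \right)} = \frac{5}{3} - \frac{2 M^{2}}{3}$ ($d{\left(M \right)} = - \frac{\left(M^{2} + M M\right) - 5}{3} = - \frac{\left(M^{2} + M^{2}\right) - 5}{3} = - \frac{2 M^{2} - 5}{3} = - \frac{-5 + 2 M^{2}}{3} = \frac{5}{3} - \frac{2 M^{2}}{3}$)
$\left(\left(\left(1 \frac{1}{-2} + \frac{u{\left(-4 \right)}}{4}\right) \left(-5\right) + 2\right) + 116\right) d{\left(2 \right)} = \left(\left(\left(1 \frac{1}{-2} - \frac{4}{4}\right) \left(-5\right) + 2\right) + 116\right) \left(\frac{5}{3} - \frac{2 \cdot 2^{2}}{3}\right) = \left(\left(\left(1 \left(- \frac{1}{2}\right) - 1\right) \left(-5\right) + 2\right) + 116\right) \left(\frac{5}{3} - \frac{8}{3}\right) = \left(\left(\left(- \frac{1}{2} - 1\right) \left(-5\right) + 2\right) + 116\right) \left(\frac{5}{3} - \frac{8}{3}\right) = \left(\left(\left(- \frac{3}{2}\right) \left(-5\right) + 2\right) + 116\right) \left(-1\right) = \left(\left(\frac{15}{2} + 2\right) + 116\right) \left(-1\right) = \left(\frac{19}{2} + 116\right) \left(-1\right) = \frac{251}{2} \left(-1\right) = - \frac{251}{2}$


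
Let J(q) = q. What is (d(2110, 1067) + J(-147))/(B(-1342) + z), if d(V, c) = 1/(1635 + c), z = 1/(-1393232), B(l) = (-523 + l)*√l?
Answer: 276690998888/12240873753438769422862151 - 718947715767484019840*I*√1342/12240873753438769422862151 ≈ 2.2604e-14 - 0.0021516*I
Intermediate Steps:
B(l) = √l*(-523 + l)
z = -1/1393232 ≈ -7.1776e-7
(d(2110, 1067) + J(-147))/(B(-1342) + z) = (1/(1635 + 1067) - 147)/(√(-1342)*(-523 - 1342) - 1/1393232) = (1/2702 - 147)/((I*√1342)*(-1865) - 1/1393232) = (1/2702 - 147)/(-1865*I*√1342 - 1/1393232) = -397193/(2702*(-1/1393232 - 1865*I*√1342))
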